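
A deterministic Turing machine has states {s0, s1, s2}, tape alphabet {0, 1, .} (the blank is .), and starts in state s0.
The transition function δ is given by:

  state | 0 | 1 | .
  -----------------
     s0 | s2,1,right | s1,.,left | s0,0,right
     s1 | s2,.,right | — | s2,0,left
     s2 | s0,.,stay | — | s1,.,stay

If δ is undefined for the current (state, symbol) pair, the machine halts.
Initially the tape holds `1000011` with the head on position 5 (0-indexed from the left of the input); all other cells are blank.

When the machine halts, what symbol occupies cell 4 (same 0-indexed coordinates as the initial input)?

state=s0 head=5 tape=10000[1]1   (s0,1)→(s1,.,left)
state=s1 head=4 tape=1000[0].1   (s1,0)→(s2,.,right)
state=s2 head=5 tape=1000.[.]1   (s2,.)→(s1,.,stay)
state=s1 head=5 tape=1000.[.]1   (s1,.)→(s2,0,left)
state=s2 head=4 tape=1000[.]01   (s2,.)→(s1,.,stay)
state=s1 head=4 tape=1000[.]01   (s1,.)→(s2,0,left)
state=s2 head=3 tape=100[0]001   (s2,0)→(s0,.,stay)
state=s0 head=3 tape=100[.]001   (s0,.)→(s0,0,right)
state=s0 head=4 tape=1000[0]01   (s0,0)→(s2,1,right)
state=s2 head=5 tape=10001[0]1   (s2,0)→(s0,.,stay)
state=s0 head=5 tape=10001[.]1   (s0,.)→(s0,0,right)
state=s0 head=6 tape=100010[1]   (s0,1)→(s1,.,left)
state=s1 head=5 tape=10001[0].   (s1,0)→(s2,.,right)
state=s2 head=6 tape=10001.[.]   (s2,.)→(s1,.,stay)
state=s1 head=6 tape=10001.[.]   (s1,.)→(s2,0,left)
state=s2 head=5 tape=10001[.]0   (s2,.)→(s1,.,stay)
state=s1 head=5 tape=10001[.]0   (s1,.)→(s2,0,left)
state=s2 head=4 tape=1000[1]00
Cell 4 holds 1 when M halts.

1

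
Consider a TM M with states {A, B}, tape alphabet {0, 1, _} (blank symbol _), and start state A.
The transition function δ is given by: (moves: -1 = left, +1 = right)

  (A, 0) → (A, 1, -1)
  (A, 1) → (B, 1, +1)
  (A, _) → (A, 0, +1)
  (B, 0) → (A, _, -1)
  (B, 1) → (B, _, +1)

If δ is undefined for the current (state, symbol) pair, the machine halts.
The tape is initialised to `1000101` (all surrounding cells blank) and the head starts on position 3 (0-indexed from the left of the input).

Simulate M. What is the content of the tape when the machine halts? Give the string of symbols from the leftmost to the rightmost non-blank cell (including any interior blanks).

A | 100[0]101_   read 0 → write 1, move -1, go to A
A | 10[0]1101_   read 0 → write 1, move -1, go to A
A | 1[0]11101_   read 0 → write 1, move -1, go to A
A | [1]111101_   read 1 → write 1, move +1, go to B
B | 1[1]11101_   read 1 → write _, move +1, go to B
B | 1_[1]1101_   read 1 → write _, move +1, go to B
B | 1__[1]101_   read 1 → write _, move +1, go to B
B | 1___[1]01_   read 1 → write _, move +1, go to B
B | 1____[0]1_   read 0 → write _, move -1, go to A
A | 1___[_]_1_   read _ → write 0, move +1, go to A
A | 1___0[_]1_   read _ → write 0, move +1, go to A
A | 1___00[1]_   read 1 → write 1, move +1, go to B
B | 1___001[_]
The non-blank tape span at halt is 1___001.

1___001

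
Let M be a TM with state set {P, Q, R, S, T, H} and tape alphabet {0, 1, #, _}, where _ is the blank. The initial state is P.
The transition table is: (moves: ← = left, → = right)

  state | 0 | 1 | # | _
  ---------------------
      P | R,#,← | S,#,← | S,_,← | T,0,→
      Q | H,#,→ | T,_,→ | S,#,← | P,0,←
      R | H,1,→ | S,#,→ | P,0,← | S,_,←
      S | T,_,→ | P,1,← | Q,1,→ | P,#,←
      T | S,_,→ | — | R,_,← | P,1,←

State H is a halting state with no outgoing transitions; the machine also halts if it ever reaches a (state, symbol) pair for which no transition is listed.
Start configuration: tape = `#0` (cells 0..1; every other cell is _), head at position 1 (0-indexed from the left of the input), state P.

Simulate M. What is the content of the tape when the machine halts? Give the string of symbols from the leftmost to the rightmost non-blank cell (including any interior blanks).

P | ____#[0]_   read 0 → write #, move ←, go to R
R | ____[#]#_   read # → write 0, move ←, go to P
P | ___[_]0#_   read _ → write 0, move →, go to T
T | ___0[0]#_   read 0 → write _, move →, go to S
S | ___0_[#]_   read # → write 1, move →, go to Q
Q | ___0_1[_]   read _ → write 0, move ←, go to P
P | ___0_[1]0   read 1 → write #, move ←, go to S
S | ___0[_]#0   read _ → write #, move ←, go to P
P | ___[0]##0   read 0 → write #, move ←, go to R
R | __[_]###0   read _ → write _, move ←, go to S
S | _[_]_###0   read _ → write #, move ←, go to P
P | [_]#_###0   read _ → write 0, move →, go to T
T | 0[#]_###0   read # → write _, move ←, go to R
R | [0]__###0   read 0 → write 1, move →, go to H
H | 1[_]_###0
The non-blank tape span at halt is 1__###0.

1__###0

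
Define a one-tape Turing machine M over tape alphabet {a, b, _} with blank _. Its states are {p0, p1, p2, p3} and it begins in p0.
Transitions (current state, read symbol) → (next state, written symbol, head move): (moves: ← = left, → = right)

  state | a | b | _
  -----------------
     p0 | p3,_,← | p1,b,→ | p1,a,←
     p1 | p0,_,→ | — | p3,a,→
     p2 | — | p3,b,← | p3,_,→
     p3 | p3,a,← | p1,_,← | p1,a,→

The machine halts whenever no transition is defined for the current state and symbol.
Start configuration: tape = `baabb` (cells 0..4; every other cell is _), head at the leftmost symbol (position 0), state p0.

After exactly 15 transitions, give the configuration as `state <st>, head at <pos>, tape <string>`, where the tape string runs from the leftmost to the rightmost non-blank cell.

state p1, head at 1, tape aaaaab

p0 | _[b]aabb   read b → write b, move →, go to p1
p1 | _b[a]abb   read a → write _, move →, go to p0
p0 | _b_[a]bb   read a → write _, move ←, go to p3
p3 | _b[_]_bb   read _ → write a, move →, go to p1
p1 | _ba[_]bb   read _ → write a, move →, go to p3
p3 | _baa[b]b   read b → write _, move ←, go to p1
p1 | _ba[a]_b   read a → write _, move →, go to p0
p0 | _ba_[_]b   read _ → write a, move ←, go to p1
p1 | _ba[_]ab   read _ → write a, move →, go to p3
p3 | _baa[a]b   read a → write a, move ←, go to p3
p3 | _ba[a]ab   read a → write a, move ←, go to p3
p3 | _b[a]aab   read a → write a, move ←, go to p3
p3 | _[b]aaab   read b → write _, move ←, go to p1
p1 | [_]_aaab   read _ → write a, move →, go to p3
p3 | a[_]aaab   read _ → write a, move →, go to p1
p1 | aa[a]aab
After 15 steps: state p1, head at 1, tape aaaaab.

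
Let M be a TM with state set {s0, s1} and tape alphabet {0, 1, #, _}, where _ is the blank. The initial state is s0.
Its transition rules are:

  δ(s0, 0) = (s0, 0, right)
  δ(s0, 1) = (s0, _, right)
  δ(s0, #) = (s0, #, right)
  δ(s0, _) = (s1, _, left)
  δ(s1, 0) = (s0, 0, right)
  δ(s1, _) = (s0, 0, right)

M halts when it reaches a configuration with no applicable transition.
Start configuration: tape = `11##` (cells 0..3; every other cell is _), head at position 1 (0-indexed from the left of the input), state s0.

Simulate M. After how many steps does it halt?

4

s0 | 1[1]##_   read 1 → write _, move right, go to s0
s0 | 1_[#]#_   read # → write #, move right, go to s0
s0 | 1_#[#]_   read # → write #, move right, go to s0
s0 | 1_##[_]   read _ → write _, move left, go to s1
s1 | 1_#[#]_
M halts after 4 transitions.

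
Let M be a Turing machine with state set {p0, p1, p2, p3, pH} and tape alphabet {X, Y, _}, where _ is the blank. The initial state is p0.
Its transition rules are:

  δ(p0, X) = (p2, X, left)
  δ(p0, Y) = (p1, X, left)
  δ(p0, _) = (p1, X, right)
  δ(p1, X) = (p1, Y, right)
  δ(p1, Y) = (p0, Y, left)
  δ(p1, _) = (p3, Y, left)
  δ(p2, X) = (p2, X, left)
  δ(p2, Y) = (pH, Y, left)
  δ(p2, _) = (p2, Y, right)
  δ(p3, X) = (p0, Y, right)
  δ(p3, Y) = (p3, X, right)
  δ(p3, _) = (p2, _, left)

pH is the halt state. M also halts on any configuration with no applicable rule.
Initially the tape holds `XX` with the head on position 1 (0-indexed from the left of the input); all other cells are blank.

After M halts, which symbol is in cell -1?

Y

state=p0 head=1 tape=__X[X]   (p0,X)→(p2,X,left)
state=p2 head=0 tape=__[X]X   (p2,X)→(p2,X,left)
state=p2 head=-1 tape=_[_]XX   (p2,_)→(p2,Y,right)
state=p2 head=0 tape=_Y[X]X   (p2,X)→(p2,X,left)
state=p2 head=-1 tape=_[Y]XX   (p2,Y)→(pH,Y,left)
state=pH head=-2 tape=[_]YXX
Cell -1 holds Y when M halts.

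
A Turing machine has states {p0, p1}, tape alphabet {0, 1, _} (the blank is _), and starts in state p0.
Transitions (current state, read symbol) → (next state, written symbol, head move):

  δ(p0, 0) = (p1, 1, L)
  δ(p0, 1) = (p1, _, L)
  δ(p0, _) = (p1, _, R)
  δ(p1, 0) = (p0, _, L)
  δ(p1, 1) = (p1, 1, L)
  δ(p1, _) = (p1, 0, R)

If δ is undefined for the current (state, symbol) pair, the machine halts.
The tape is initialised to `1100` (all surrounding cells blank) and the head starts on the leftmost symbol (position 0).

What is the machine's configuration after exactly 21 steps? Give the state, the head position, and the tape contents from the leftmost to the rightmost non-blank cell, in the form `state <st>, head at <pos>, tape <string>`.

state=p0 head=0 tape=___[1]100   (p0,1)→(p1,_,L)
state=p1 head=-1 tape=__[_]_100   (p1,_)→(p1,0,R)
state=p1 head=0 tape=__0[_]100   (p1,_)→(p1,0,R)
state=p1 head=1 tape=__00[1]00   (p1,1)→(p1,1,L)
state=p1 head=0 tape=__0[0]100   (p1,0)→(p0,_,L)
state=p0 head=-1 tape=__[0]_100   (p0,0)→(p1,1,L)
state=p1 head=-2 tape=_[_]1_100   (p1,_)→(p1,0,R)
state=p1 head=-1 tape=_0[1]_100   (p1,1)→(p1,1,L)
state=p1 head=-2 tape=_[0]1_100   (p1,0)→(p0,_,L)
state=p0 head=-3 tape=[_]_1_100   (p0,_)→(p1,_,R)
state=p1 head=-2 tape=_[_]1_100   (p1,_)→(p1,0,R)
state=p1 head=-1 tape=_0[1]_100   (p1,1)→(p1,1,L)
state=p1 head=-2 tape=_[0]1_100   (p1,0)→(p0,_,L)
state=p0 head=-3 tape=[_]_1_100   (p0,_)→(p1,_,R)
state=p1 head=-2 tape=_[_]1_100   (p1,_)→(p1,0,R)
state=p1 head=-1 tape=_0[1]_100   (p1,1)→(p1,1,L)
state=p1 head=-2 tape=_[0]1_100   (p1,0)→(p0,_,L)
state=p0 head=-3 tape=[_]_1_100   (p0,_)→(p1,_,R)
state=p1 head=-2 tape=_[_]1_100   (p1,_)→(p1,0,R)
state=p1 head=-1 tape=_0[1]_100   (p1,1)→(p1,1,L)
state=p1 head=-2 tape=_[0]1_100   (p1,0)→(p0,_,L)
state=p0 head=-3 tape=[_]_1_100
After 21 steps: state p0, head at -3, tape 1_100.

state p0, head at -3, tape 1_100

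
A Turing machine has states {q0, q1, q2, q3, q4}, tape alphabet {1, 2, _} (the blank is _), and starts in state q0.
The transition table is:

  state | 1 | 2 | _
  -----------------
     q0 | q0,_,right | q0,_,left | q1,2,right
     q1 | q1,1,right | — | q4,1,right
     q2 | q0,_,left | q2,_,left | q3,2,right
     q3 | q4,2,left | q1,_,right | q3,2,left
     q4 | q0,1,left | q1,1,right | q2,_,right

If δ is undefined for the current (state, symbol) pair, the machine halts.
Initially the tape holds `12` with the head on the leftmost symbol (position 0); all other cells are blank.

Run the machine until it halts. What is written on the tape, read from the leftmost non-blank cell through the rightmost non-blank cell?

21__2

state=q0 head=0 tape=[1]2___   (q0,1)→(q0,_,right)
state=q0 head=1 tape=_[2]___   (q0,2)→(q0,_,left)
state=q0 head=0 tape=[_]____   (q0,_)→(q1,2,right)
state=q1 head=1 tape=2[_]___   (q1,_)→(q4,1,right)
state=q4 head=2 tape=21[_]__   (q4,_)→(q2,_,right)
state=q2 head=3 tape=21_[_]_   (q2,_)→(q3,2,right)
state=q3 head=4 tape=21_2[_]   (q3,_)→(q3,2,left)
state=q3 head=3 tape=21_[2]2   (q3,2)→(q1,_,right)
state=q1 head=4 tape=21__[2]
The non-blank tape span at halt is 21__2.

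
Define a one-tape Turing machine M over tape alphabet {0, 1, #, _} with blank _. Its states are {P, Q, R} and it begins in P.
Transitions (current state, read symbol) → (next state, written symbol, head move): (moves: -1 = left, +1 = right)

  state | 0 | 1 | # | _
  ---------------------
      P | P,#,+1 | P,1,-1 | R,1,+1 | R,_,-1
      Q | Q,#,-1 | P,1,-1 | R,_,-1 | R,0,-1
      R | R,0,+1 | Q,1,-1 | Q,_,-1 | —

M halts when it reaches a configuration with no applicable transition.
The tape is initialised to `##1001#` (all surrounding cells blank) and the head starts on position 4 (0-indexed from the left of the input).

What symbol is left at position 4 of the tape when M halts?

1

P | __##10[0]1#   read 0 → write #, move +1, go to P
P | __##10#[1]#   read 1 → write 1, move -1, go to P
P | __##10[#]1#   read # → write 1, move +1, go to R
R | __##101[1]#   read 1 → write 1, move -1, go to Q
Q | __##10[1]1#   read 1 → write 1, move -1, go to P
P | __##1[0]11#   read 0 → write #, move +1, go to P
P | __##1#[1]1#   read 1 → write 1, move -1, go to P
P | __##1[#]11#   read # → write 1, move +1, go to R
R | __##11[1]1#   read 1 → write 1, move -1, go to Q
Q | __##1[1]11#   read 1 → write 1, move -1, go to P
P | __##[1]111#   read 1 → write 1, move -1, go to P
P | __#[#]1111#   read # → write 1, move +1, go to R
R | __#1[1]111#   read 1 → write 1, move -1, go to Q
Q | __#[1]1111#   read 1 → write 1, move -1, go to P
P | __[#]11111#   read # → write 1, move +1, go to R
R | __1[1]1111#   read 1 → write 1, move -1, go to Q
Q | __[1]11111#   read 1 → write 1, move -1, go to P
P | _[_]111111#   read _ → write _, move -1, go to R
R | [_]_111111#
Cell 4 holds 1 when M halts.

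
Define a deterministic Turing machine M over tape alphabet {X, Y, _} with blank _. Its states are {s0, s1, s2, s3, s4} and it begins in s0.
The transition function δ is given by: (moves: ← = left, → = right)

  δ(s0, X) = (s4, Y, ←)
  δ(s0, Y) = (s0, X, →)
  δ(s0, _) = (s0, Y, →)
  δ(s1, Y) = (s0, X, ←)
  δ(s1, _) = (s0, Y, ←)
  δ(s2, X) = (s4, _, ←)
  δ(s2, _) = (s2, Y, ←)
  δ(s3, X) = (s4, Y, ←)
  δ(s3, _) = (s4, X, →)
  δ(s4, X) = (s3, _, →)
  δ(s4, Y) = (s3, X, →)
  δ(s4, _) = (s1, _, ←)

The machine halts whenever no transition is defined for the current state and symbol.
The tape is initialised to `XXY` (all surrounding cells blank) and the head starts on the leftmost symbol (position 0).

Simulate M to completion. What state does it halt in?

s3

state=s0 head=0 tape=___[X]XY   (s0,X)→(s4,Y,←)
state=s4 head=-1 tape=__[_]YXY   (s4,_)→(s1,_,←)
state=s1 head=-2 tape=_[_]_YXY   (s1,_)→(s0,Y,←)
state=s0 head=-3 tape=[_]Y_YXY   (s0,_)→(s0,Y,→)
state=s0 head=-2 tape=Y[Y]_YXY   (s0,Y)→(s0,X,→)
state=s0 head=-1 tape=YX[_]YXY   (s0,_)→(s0,Y,→)
state=s0 head=0 tape=YXY[Y]XY   (s0,Y)→(s0,X,→)
state=s0 head=1 tape=YXYX[X]Y   (s0,X)→(s4,Y,←)
state=s4 head=0 tape=YXY[X]YY   (s4,X)→(s3,_,→)
state=s3 head=1 tape=YXY_[Y]Y
No transition is defined for (s3, Y); M halts in state s3.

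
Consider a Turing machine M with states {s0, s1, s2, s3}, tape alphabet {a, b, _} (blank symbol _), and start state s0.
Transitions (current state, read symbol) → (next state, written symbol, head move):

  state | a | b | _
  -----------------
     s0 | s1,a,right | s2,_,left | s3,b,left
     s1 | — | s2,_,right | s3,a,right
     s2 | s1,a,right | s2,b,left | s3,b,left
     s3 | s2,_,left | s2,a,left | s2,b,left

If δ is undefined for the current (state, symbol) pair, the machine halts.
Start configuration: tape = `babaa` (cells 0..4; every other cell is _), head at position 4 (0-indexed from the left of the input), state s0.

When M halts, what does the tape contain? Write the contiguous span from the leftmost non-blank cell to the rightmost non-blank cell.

state=s0 head=4 tape=baba[a]___   (s0,a)→(s1,a,right)
state=s1 head=5 tape=babaa[_]__   (s1,_)→(s3,a,right)
state=s3 head=6 tape=babaaa[_]_   (s3,_)→(s2,b,left)
state=s2 head=5 tape=babaa[a]b_   (s2,a)→(s1,a,right)
state=s1 head=6 tape=babaaa[b]_   (s1,b)→(s2,_,right)
state=s2 head=7 tape=babaaa_[_]   (s2,_)→(s3,b,left)
state=s3 head=6 tape=babaaa[_]b   (s3,_)→(s2,b,left)
state=s2 head=5 tape=babaa[a]bb   (s2,a)→(s1,a,right)
state=s1 head=6 tape=babaaa[b]b   (s1,b)→(s2,_,right)
state=s2 head=7 tape=babaaa_[b]   (s2,b)→(s2,b,left)
state=s2 head=6 tape=babaaa[_]b   (s2,_)→(s3,b,left)
state=s3 head=5 tape=babaa[a]bb   (s3,a)→(s2,_,left)
state=s2 head=4 tape=baba[a]_bb   (s2,a)→(s1,a,right)
state=s1 head=5 tape=babaa[_]bb   (s1,_)→(s3,a,right)
state=s3 head=6 tape=babaaa[b]b   (s3,b)→(s2,a,left)
state=s2 head=5 tape=babaa[a]ab   (s2,a)→(s1,a,right)
state=s1 head=6 tape=babaaa[a]b
The non-blank tape span at halt is babaaaab.

babaaaab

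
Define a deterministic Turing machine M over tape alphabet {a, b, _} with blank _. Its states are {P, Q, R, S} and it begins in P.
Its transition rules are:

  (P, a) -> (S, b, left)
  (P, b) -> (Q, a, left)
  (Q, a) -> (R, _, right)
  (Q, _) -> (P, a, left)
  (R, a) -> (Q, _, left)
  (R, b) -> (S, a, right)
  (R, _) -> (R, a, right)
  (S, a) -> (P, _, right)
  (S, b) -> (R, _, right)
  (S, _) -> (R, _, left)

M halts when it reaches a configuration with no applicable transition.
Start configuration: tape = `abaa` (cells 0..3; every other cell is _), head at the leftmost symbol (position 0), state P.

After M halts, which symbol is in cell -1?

P | ____[a]baa   read a → write b, move left, go to S
S | ___[_]bbaa   read _ → write _, move left, go to R
R | __[_]_bbaa   read _ → write a, move right, go to R
R | __a[_]bbaa   read _ → write a, move right, go to R
R | __aa[b]baa   read b → write a, move right, go to S
S | __aaa[b]aa   read b → write _, move right, go to R
R | __aaa_[a]a   read a → write _, move left, go to Q
Q | __aaa[_]_a   read _ → write a, move left, go to P
P | __aa[a]a_a   read a → write b, move left, go to S
S | __a[a]ba_a   read a → write _, move right, go to P
P | __a_[b]a_a   read b → write a, move left, go to Q
Q | __a[_]aa_a   read _ → write a, move left, go to P
P | __[a]aaa_a   read a → write b, move left, go to S
S | _[_]baaa_a   read _ → write _, move left, go to R
R | [_]_baaa_a   read _ → write a, move right, go to R
R | a[_]baaa_a   read _ → write a, move right, go to R
R | aa[b]aaa_a   read b → write a, move right, go to S
S | aaa[a]aa_a   read a → write _, move right, go to P
P | aaa_[a]a_a   read a → write b, move left, go to S
S | aaa[_]ba_a   read _ → write _, move left, go to R
R | aa[a]_ba_a   read a → write _, move left, go to Q
Q | a[a]__ba_a   read a → write _, move right, go to R
R | a_[_]_ba_a   read _ → write a, move right, go to R
R | a_a[_]ba_a   read _ → write a, move right, go to R
R | a_aa[b]a_a   read b → write a, move right, go to S
S | a_aaa[a]_a   read a → write _, move right, go to P
P | a_aaa_[_]a
Cell -1 holds a when M halts.

a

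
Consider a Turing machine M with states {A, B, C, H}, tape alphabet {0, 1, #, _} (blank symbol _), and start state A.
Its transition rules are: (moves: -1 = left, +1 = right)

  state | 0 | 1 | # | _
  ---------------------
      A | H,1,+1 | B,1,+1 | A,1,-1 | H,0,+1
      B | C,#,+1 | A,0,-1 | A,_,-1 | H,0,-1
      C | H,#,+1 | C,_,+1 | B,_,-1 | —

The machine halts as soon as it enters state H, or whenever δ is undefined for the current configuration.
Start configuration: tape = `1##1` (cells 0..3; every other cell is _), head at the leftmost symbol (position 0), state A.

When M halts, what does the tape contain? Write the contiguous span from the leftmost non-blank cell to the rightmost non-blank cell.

10#1

A | [1]##1   read 1 → write 1, move +1, go to B
B | 1[#]#1   read # → write _, move -1, go to A
A | [1]_#1   read 1 → write 1, move +1, go to B
B | 1[_]#1   read _ → write 0, move -1, go to H
H | [1]0#1
The non-blank tape span at halt is 10#1.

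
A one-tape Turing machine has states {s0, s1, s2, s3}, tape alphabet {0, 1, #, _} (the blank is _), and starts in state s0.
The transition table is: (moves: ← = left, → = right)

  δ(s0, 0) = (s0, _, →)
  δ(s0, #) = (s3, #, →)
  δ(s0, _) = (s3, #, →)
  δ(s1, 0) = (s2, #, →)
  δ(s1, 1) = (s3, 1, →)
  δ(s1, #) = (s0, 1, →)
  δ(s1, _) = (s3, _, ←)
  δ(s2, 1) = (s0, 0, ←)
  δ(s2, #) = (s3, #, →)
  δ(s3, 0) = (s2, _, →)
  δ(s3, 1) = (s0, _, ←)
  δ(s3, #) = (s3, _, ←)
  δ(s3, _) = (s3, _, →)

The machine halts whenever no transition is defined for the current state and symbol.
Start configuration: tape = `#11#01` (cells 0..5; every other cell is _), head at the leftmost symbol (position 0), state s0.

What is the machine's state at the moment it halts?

state=s0 head=0 tape=[#]11#01_   (s0,#)→(s3,#,→)
state=s3 head=1 tape=#[1]1#01_   (s3,1)→(s0,_,←)
state=s0 head=0 tape=[#]_1#01_   (s0,#)→(s3,#,→)
state=s3 head=1 tape=#[_]1#01_   (s3,_)→(s3,_,→)
state=s3 head=2 tape=#_[1]#01_   (s3,1)→(s0,_,←)
state=s0 head=1 tape=#[_]_#01_   (s0,_)→(s3,#,→)
state=s3 head=2 tape=##[_]#01_   (s3,_)→(s3,_,→)
state=s3 head=3 tape=##_[#]01_   (s3,#)→(s3,_,←)
state=s3 head=2 tape=##[_]_01_   (s3,_)→(s3,_,→)
state=s3 head=3 tape=##_[_]01_   (s3,_)→(s3,_,→)
state=s3 head=4 tape=##__[0]1_   (s3,0)→(s2,_,→)
state=s2 head=5 tape=##___[1]_   (s2,1)→(s0,0,←)
state=s0 head=4 tape=##__[_]0_   (s0,_)→(s3,#,→)
state=s3 head=5 tape=##__#[0]_   (s3,0)→(s2,_,→)
state=s2 head=6 tape=##__#_[_]
No transition is defined for (s2, _); M halts in state s2.

s2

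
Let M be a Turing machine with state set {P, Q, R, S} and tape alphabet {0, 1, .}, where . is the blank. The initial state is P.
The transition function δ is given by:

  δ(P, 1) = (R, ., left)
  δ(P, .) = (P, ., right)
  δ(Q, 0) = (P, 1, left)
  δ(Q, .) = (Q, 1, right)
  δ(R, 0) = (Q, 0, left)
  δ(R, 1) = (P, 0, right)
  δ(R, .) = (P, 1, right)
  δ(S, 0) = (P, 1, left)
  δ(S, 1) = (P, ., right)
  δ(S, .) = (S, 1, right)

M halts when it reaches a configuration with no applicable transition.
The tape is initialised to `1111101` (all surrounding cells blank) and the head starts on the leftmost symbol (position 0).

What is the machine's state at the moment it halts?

P

state=P head=0 tape=.[1]111101   (P,1)→(R,.,left)
state=R head=-1 tape=[.].111101   (R,.)→(P,1,right)
state=P head=0 tape=1[.]111101   (P,.)→(P,.,right)
state=P head=1 tape=1.[1]11101   (P,1)→(R,.,left)
state=R head=0 tape=1[.].11101   (R,.)→(P,1,right)
state=P head=1 tape=11[.]11101   (P,.)→(P,.,right)
state=P head=2 tape=11.[1]1101   (P,1)→(R,.,left)
state=R head=1 tape=11[.].1101   (R,.)→(P,1,right)
state=P head=2 tape=111[.]1101   (P,.)→(P,.,right)
state=P head=3 tape=111.[1]101   (P,1)→(R,.,left)
state=R head=2 tape=111[.].101   (R,.)→(P,1,right)
state=P head=3 tape=1111[.]101   (P,.)→(P,.,right)
state=P head=4 tape=1111.[1]01   (P,1)→(R,.,left)
state=R head=3 tape=1111[.].01   (R,.)→(P,1,right)
state=P head=4 tape=11111[.]01   (P,.)→(P,.,right)
state=P head=5 tape=11111.[0]1
No transition is defined for (P, 0); M halts in state P.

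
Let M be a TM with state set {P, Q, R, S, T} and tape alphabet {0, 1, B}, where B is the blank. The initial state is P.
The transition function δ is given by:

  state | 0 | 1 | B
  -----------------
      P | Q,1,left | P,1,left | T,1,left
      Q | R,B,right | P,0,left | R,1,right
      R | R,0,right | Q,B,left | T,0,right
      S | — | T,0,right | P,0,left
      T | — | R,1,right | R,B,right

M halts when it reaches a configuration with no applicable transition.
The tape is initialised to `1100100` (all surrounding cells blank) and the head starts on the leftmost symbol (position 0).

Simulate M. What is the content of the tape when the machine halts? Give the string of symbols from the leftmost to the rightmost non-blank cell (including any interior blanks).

10010B00100

P | BBBB[1]100100   read 1 → write 1, move left, go to P
P | BBB[B]1100100   read B → write 1, move left, go to T
T | BB[B]11100100   read B → write B, move right, go to R
R | BBB[1]1100100   read 1 → write B, move left, go to Q
Q | BB[B]B1100100   read B → write 1, move right, go to R
R | BB1[B]1100100   read B → write 0, move right, go to T
T | BB10[1]100100   read 1 → write 1, move right, go to R
R | BB101[1]00100   read 1 → write B, move left, go to Q
Q | BB10[1]B00100   read 1 → write 0, move left, go to P
P | BB1[0]0B00100   read 0 → write 1, move left, go to Q
Q | BB[1]10B00100   read 1 → write 0, move left, go to P
P | B[B]010B00100   read B → write 1, move left, go to T
T | [B]1010B00100   read B → write B, move right, go to R
R | B[1]010B00100   read 1 → write B, move left, go to Q
Q | [B]B010B00100   read B → write 1, move right, go to R
R | 1[B]010B00100   read B → write 0, move right, go to T
T | 10[0]10B00100
The non-blank tape span at halt is 10010B00100.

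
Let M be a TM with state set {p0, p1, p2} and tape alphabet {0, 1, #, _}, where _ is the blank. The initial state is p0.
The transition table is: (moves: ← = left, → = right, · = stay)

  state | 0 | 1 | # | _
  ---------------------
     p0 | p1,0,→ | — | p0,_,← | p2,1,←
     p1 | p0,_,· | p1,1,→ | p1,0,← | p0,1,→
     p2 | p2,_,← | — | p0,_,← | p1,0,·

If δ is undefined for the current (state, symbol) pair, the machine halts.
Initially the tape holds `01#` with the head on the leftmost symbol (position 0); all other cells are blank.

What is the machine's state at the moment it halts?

state=p0 head=0 tape=[0]1#   (p0,0)→(p1,0,→)
state=p1 head=1 tape=0[1]#   (p1,1)→(p1,1,→)
state=p1 head=2 tape=01[#]   (p1,#)→(p1,0,←)
state=p1 head=1 tape=0[1]0   (p1,1)→(p1,1,→)
state=p1 head=2 tape=01[0]   (p1,0)→(p0,_,·)
state=p0 head=2 tape=01[_]   (p0,_)→(p2,1,←)
state=p2 head=1 tape=0[1]1
No transition is defined for (p2, 1); M halts in state p2.

p2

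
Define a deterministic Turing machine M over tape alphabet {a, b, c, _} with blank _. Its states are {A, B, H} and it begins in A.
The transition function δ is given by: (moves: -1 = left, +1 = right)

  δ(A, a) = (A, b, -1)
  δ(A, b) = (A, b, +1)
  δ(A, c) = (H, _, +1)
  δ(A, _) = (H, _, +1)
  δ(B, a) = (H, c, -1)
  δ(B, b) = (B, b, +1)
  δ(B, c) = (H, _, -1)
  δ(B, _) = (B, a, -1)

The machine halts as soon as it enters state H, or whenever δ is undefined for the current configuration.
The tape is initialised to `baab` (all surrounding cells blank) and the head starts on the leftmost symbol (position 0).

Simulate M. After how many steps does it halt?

state=A head=0 tape=[b]aab__   (A,b)→(A,b,+1)
state=A head=1 tape=b[a]ab__   (A,a)→(A,b,-1)
state=A head=0 tape=[b]bab__   (A,b)→(A,b,+1)
state=A head=1 tape=b[b]ab__   (A,b)→(A,b,+1)
state=A head=2 tape=bb[a]b__   (A,a)→(A,b,-1)
state=A head=1 tape=b[b]bb__   (A,b)→(A,b,+1)
state=A head=2 tape=bb[b]b__   (A,b)→(A,b,+1)
state=A head=3 tape=bbb[b]__   (A,b)→(A,b,+1)
state=A head=4 tape=bbbb[_]_   (A,_)→(H,_,+1)
state=H head=5 tape=bbbb_[_]
M halts after 9 transitions.

9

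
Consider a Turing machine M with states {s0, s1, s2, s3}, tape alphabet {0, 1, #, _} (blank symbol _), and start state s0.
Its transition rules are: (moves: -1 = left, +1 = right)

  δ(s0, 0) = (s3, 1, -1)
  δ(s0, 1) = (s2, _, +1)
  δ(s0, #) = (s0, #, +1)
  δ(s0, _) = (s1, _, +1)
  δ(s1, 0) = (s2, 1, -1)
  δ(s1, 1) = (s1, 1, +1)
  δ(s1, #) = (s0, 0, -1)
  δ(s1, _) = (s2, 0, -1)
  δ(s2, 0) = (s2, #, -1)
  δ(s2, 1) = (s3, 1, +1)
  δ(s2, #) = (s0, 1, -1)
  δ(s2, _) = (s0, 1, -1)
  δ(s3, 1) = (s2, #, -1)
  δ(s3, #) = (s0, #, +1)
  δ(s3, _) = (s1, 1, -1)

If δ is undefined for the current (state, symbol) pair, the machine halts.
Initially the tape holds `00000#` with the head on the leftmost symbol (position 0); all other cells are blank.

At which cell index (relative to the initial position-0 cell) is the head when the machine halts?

state=s0 head=0 tape=____[0]0000#   (s0,0)→(s3,1,-1)
state=s3 head=-1 tape=___[_]10000#   (s3,_)→(s1,1,-1)
state=s1 head=-2 tape=__[_]110000#   (s1,_)→(s2,0,-1)
state=s2 head=-3 tape=_[_]0110000#   (s2,_)→(s0,1,-1)
state=s0 head=-4 tape=[_]10110000#   (s0,_)→(s1,_,+1)
state=s1 head=-3 tape=_[1]0110000#   (s1,1)→(s1,1,+1)
state=s1 head=-2 tape=_1[0]110000#   (s1,0)→(s2,1,-1)
state=s2 head=-3 tape=_[1]1110000#   (s2,1)→(s3,1,+1)
state=s3 head=-2 tape=_1[1]110000#   (s3,1)→(s2,#,-1)
state=s2 head=-3 tape=_[1]#110000#   (s2,1)→(s3,1,+1)
state=s3 head=-2 tape=_1[#]110000#   (s3,#)→(s0,#,+1)
state=s0 head=-1 tape=_1#[1]10000#   (s0,1)→(s2,_,+1)
state=s2 head=0 tape=_1#_[1]0000#   (s2,1)→(s3,1,+1)
state=s3 head=1 tape=_1#_1[0]000#
At halt the head is at cell 1.

1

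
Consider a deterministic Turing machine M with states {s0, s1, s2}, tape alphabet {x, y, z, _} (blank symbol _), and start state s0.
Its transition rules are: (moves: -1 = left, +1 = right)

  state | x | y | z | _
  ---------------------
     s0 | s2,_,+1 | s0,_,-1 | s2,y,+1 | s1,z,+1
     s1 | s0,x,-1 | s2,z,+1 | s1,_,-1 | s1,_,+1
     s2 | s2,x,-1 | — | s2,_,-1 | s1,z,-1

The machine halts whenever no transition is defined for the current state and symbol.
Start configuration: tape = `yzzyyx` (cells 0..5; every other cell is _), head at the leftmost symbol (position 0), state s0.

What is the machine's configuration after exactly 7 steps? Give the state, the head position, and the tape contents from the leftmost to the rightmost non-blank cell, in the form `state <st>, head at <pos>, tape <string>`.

state s1, head at 1, tape z___yyx

state=s0 head=0 tape=_[y]zzyyx   (s0,y)→(s0,_,-1)
state=s0 head=-1 tape=[_]_zzyyx   (s0,_)→(s1,z,+1)
state=s1 head=0 tape=z[_]zzyyx   (s1,_)→(s1,_,+1)
state=s1 head=1 tape=z_[z]zyyx   (s1,z)→(s1,_,-1)
state=s1 head=0 tape=z[_]_zyyx   (s1,_)→(s1,_,+1)
state=s1 head=1 tape=z_[_]zyyx   (s1,_)→(s1,_,+1)
state=s1 head=2 tape=z__[z]yyx   (s1,z)→(s1,_,-1)
state=s1 head=1 tape=z_[_]_yyx
After 7 steps: state s1, head at 1, tape z___yyx.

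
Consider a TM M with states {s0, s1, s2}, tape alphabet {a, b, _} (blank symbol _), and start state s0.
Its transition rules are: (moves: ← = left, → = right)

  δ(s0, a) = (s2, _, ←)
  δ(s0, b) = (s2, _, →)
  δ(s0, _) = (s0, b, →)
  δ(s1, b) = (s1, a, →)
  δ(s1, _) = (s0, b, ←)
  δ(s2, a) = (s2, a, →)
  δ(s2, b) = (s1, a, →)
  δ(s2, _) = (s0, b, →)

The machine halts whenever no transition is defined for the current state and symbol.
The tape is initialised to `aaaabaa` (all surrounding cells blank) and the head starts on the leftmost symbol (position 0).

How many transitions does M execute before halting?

14

s0 | __[a]aaabaa   read a → write _, move ←, go to s2
s2 | _[_]_aaabaa   read _ → write b, move →, go to s0
s0 | _b[_]aaabaa   read _ → write b, move →, go to s0
s0 | _bb[a]aabaa   read a → write _, move ←, go to s2
s2 | _b[b]_aabaa   read b → write a, move →, go to s1
s1 | _ba[_]aabaa   read _ → write b, move ←, go to s0
s0 | _b[a]baabaa   read a → write _, move ←, go to s2
s2 | _[b]_baabaa   read b → write a, move →, go to s1
s1 | _a[_]baabaa   read _ → write b, move ←, go to s0
s0 | _[a]bbaabaa   read a → write _, move ←, go to s2
s2 | [_]_bbaabaa   read _ → write b, move →, go to s0
s0 | b[_]bbaabaa   read _ → write b, move →, go to s0
s0 | bb[b]baabaa   read b → write _, move →, go to s2
s2 | bb_[b]aabaa   read b → write a, move →, go to s1
s1 | bb_a[a]abaa
M halts after 14 transitions.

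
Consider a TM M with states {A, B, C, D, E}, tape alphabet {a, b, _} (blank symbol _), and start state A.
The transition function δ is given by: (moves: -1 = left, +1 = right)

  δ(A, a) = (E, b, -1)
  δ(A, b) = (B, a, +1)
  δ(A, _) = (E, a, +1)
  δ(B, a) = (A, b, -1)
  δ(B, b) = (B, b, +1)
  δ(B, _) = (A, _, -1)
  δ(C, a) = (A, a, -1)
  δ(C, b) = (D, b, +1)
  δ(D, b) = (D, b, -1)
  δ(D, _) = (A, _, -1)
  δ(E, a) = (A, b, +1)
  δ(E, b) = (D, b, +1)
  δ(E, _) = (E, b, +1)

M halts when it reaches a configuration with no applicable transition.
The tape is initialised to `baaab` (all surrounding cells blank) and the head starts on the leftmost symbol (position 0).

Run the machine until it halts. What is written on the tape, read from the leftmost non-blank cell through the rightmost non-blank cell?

abbbbaab

A | ___[b]aaab   read b → write a, move +1, go to B
B | ___a[a]aab   read a → write b, move -1, go to A
A | ___[a]baab   read a → write b, move -1, go to E
E | __[_]bbaab   read _ → write b, move +1, go to E
E | __b[b]baab   read b → write b, move +1, go to D
D | __bb[b]aab   read b → write b, move -1, go to D
D | __b[b]baab   read b → write b, move -1, go to D
D | __[b]bbaab   read b → write b, move -1, go to D
D | _[_]bbbaab   read _ → write _, move -1, go to A
A | [_]_bbbaab   read _ → write a, move +1, go to E
E | a[_]bbbaab   read _ → write b, move +1, go to E
E | ab[b]bbaab   read b → write b, move +1, go to D
D | abb[b]baab   read b → write b, move -1, go to D
D | ab[b]bbaab   read b → write b, move -1, go to D
D | a[b]bbbaab   read b → write b, move -1, go to D
D | [a]bbbbaab
The non-blank tape span at halt is abbbbaab.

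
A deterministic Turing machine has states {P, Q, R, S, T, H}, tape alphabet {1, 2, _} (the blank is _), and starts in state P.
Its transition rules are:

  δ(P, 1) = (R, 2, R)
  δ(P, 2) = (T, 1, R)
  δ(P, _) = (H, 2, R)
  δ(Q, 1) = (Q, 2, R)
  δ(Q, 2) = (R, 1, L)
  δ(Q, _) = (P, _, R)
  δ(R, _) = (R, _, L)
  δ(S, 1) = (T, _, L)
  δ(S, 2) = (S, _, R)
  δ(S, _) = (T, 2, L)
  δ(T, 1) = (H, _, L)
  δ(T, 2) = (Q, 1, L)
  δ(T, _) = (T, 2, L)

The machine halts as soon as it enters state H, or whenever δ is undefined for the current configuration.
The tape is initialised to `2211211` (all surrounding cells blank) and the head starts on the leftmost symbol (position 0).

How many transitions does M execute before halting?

7

P | [2]211211   read 2 → write 1, move R, go to T
T | 1[2]11211   read 2 → write 1, move L, go to Q
Q | [1]111211   read 1 → write 2, move R, go to Q
Q | 2[1]11211   read 1 → write 2, move R, go to Q
Q | 22[1]1211   read 1 → write 2, move R, go to Q
Q | 222[1]211   read 1 → write 2, move R, go to Q
Q | 2222[2]11   read 2 → write 1, move L, go to R
R | 222[2]111
M halts after 7 transitions.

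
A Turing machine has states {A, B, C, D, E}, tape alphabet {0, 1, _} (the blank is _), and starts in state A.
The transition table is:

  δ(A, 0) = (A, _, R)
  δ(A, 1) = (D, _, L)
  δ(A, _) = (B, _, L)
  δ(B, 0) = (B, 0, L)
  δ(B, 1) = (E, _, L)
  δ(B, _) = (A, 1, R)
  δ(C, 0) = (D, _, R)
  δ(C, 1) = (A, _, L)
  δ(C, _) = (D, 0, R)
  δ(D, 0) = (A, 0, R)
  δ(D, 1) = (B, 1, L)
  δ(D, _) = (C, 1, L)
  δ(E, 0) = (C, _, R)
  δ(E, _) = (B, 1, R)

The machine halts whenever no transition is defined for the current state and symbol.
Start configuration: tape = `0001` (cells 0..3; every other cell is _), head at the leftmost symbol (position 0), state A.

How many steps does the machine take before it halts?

state=A head=0 tape=___[0]001   (A,0)→(A,_,R)
state=A head=1 tape=____[0]01   (A,0)→(A,_,R)
state=A head=2 tape=_____[0]1   (A,0)→(A,_,R)
state=A head=3 tape=______[1]   (A,1)→(D,_,L)
state=D head=2 tape=_____[_]_   (D,_)→(C,1,L)
state=C head=1 tape=____[_]1_   (C,_)→(D,0,R)
state=D head=2 tape=____0[1]_   (D,1)→(B,1,L)
state=B head=1 tape=____[0]1_   (B,0)→(B,0,L)
state=B head=0 tape=___[_]01_   (B,_)→(A,1,R)
state=A head=1 tape=___1[0]1_   (A,0)→(A,_,R)
state=A head=2 tape=___1_[1]_   (A,1)→(D,_,L)
state=D head=1 tape=___1[_]__   (D,_)→(C,1,L)
state=C head=0 tape=___[1]1__   (C,1)→(A,_,L)
state=A head=-1 tape=__[_]_1__   (A,_)→(B,_,L)
state=B head=-2 tape=_[_]__1__   (B,_)→(A,1,R)
state=A head=-1 tape=_1[_]_1__   (A,_)→(B,_,L)
state=B head=-2 tape=_[1]__1__   (B,1)→(E,_,L)
state=E head=-3 tape=[_]___1__   (E,_)→(B,1,R)
state=B head=-2 tape=1[_]__1__   (B,_)→(A,1,R)
state=A head=-1 tape=11[_]_1__   (A,_)→(B,_,L)
state=B head=-2 tape=1[1]__1__   (B,1)→(E,_,L)
state=E head=-3 tape=[1]___1__
M halts after 21 transitions.

21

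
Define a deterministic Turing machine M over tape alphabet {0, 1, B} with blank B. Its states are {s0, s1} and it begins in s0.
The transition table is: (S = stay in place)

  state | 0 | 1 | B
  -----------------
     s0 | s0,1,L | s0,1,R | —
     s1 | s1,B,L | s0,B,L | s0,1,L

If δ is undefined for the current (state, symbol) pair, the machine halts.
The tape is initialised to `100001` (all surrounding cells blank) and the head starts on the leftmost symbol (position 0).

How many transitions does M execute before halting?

14

s0 | [1]00001B   read 1 → write 1, move R, go to s0
s0 | 1[0]0001B   read 0 → write 1, move L, go to s0
s0 | [1]10001B   read 1 → write 1, move R, go to s0
s0 | 1[1]0001B   read 1 → write 1, move R, go to s0
s0 | 11[0]001B   read 0 → write 1, move L, go to s0
s0 | 1[1]1001B   read 1 → write 1, move R, go to s0
s0 | 11[1]001B   read 1 → write 1, move R, go to s0
s0 | 111[0]01B   read 0 → write 1, move L, go to s0
s0 | 11[1]101B   read 1 → write 1, move R, go to s0
s0 | 111[1]01B   read 1 → write 1, move R, go to s0
s0 | 1111[0]1B   read 0 → write 1, move L, go to s0
s0 | 111[1]11B   read 1 → write 1, move R, go to s0
s0 | 1111[1]1B   read 1 → write 1, move R, go to s0
s0 | 11111[1]B   read 1 → write 1, move R, go to s0
s0 | 111111[B]
M halts after 14 transitions.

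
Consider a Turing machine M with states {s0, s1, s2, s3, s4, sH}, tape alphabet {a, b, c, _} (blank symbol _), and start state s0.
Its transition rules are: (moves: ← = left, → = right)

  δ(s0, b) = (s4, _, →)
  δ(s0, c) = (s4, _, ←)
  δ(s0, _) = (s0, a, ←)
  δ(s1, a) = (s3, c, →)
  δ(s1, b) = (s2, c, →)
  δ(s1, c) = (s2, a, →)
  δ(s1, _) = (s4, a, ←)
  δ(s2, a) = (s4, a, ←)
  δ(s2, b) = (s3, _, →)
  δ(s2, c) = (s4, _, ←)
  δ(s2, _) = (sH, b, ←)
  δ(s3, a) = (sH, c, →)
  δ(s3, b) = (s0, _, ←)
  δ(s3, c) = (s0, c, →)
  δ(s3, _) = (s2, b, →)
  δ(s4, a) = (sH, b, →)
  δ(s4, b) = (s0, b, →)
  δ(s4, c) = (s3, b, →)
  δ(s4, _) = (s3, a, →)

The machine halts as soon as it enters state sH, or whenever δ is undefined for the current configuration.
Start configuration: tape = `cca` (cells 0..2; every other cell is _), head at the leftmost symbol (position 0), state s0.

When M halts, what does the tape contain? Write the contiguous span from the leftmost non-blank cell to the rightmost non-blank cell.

a_ba

state=s0 head=0 tape=_[c]ca   (s0,c)→(s4,_,←)
state=s4 head=-1 tape=[_]_ca   (s4,_)→(s3,a,→)
state=s3 head=0 tape=a[_]ca   (s3,_)→(s2,b,→)
state=s2 head=1 tape=ab[c]a   (s2,c)→(s4,_,←)
state=s4 head=0 tape=a[b]_a   (s4,b)→(s0,b,→)
state=s0 head=1 tape=ab[_]a   (s0,_)→(s0,a,←)
state=s0 head=0 tape=a[b]aa   (s0,b)→(s4,_,→)
state=s4 head=1 tape=a_[a]a   (s4,a)→(sH,b,→)
state=sH head=2 tape=a_b[a]
The non-blank tape span at halt is a_ba.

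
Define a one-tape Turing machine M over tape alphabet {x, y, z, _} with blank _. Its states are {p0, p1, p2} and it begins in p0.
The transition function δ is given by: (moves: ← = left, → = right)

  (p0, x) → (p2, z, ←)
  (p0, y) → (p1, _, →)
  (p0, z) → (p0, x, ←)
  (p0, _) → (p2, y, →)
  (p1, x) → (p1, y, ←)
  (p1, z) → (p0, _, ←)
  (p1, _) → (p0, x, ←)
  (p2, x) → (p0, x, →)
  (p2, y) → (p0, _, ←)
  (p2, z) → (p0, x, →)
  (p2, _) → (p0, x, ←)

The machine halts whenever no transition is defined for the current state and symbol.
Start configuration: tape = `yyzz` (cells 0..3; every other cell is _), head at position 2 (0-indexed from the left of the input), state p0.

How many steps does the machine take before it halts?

state=p0 head=2 tape=_yy[z]z   (p0,z)→(p0,x,←)
state=p0 head=1 tape=_y[y]xz   (p0,y)→(p1,_,→)
state=p1 head=2 tape=_y_[x]z   (p1,x)→(p1,y,←)
state=p1 head=1 tape=_y[_]yz   (p1,_)→(p0,x,←)
state=p0 head=0 tape=_[y]xyz   (p0,y)→(p1,_,→)
state=p1 head=1 tape=__[x]yz   (p1,x)→(p1,y,←)
state=p1 head=0 tape=_[_]yyz   (p1,_)→(p0,x,←)
state=p0 head=-1 tape=[_]xyyz   (p0,_)→(p2,y,→)
state=p2 head=0 tape=y[x]yyz   (p2,x)→(p0,x,→)
state=p0 head=1 tape=yx[y]yz   (p0,y)→(p1,_,→)
state=p1 head=2 tape=yx_[y]z
M halts after 10 transitions.

10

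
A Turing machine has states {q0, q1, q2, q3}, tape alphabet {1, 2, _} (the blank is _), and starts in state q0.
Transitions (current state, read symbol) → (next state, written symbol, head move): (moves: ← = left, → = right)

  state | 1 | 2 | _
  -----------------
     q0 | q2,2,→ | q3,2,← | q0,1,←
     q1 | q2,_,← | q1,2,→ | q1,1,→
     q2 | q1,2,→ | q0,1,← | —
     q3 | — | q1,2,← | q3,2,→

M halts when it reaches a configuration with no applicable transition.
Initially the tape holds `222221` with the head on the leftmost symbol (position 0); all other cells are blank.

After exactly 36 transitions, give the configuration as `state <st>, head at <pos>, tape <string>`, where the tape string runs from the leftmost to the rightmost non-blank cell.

state q1, head at 0, tape 1221

q0 | __[2]22221   read 2 → write 2, move ←, go to q3
q3 | _[_]222221   read _ → write 2, move →, go to q3
q3 | _2[2]22221   read 2 → write 2, move ←, go to q1
q1 | _[2]222221   read 2 → write 2, move →, go to q1
q1 | _2[2]22221   read 2 → write 2, move →, go to q1
q1 | _22[2]2221   read 2 → write 2, move →, go to q1
q1 | _222[2]221   read 2 → write 2, move →, go to q1
q1 | _2222[2]21   read 2 → write 2, move →, go to q1
q1 | _22222[2]1   read 2 → write 2, move →, go to q1
q1 | _222222[1]   read 1 → write _, move ←, go to q2
q2 | _22222[2]_   read 2 → write 1, move ←, go to q0
q0 | _2222[2]1_   read 2 → write 2, move ←, go to q3
q3 | _222[2]21_   read 2 → write 2, move ←, go to q1
q1 | _22[2]221_   read 2 → write 2, move →, go to q1
q1 | _222[2]21_   read 2 → write 2, move →, go to q1
q1 | _2222[2]1_   read 2 → write 2, move →, go to q1
q1 | _22222[1]_   read 1 → write _, move ←, go to q2
q2 | _2222[2]__   read 2 → write 1, move ←, go to q0
q0 | _222[2]1__   read 2 → write 2, move ←, go to q3
q3 | _22[2]21__   read 2 → write 2, move ←, go to q1
q1 | _2[2]221__   read 2 → write 2, move →, go to q1
q1 | _22[2]21__   read 2 → write 2, move →, go to q1
q1 | _222[2]1__   read 2 → write 2, move →, go to q1
q1 | _2222[1]__   read 1 → write _, move ←, go to q2
q2 | _222[2]___   read 2 → write 1, move ←, go to q0
q0 | _22[2]1___   read 2 → write 2, move ←, go to q3
q3 | _2[2]21___   read 2 → write 2, move ←, go to q1
q1 | _[2]221___   read 2 → write 2, move →, go to q1
q1 | _2[2]21___   read 2 → write 2, move →, go to q1
q1 | _22[2]1___   read 2 → write 2, move →, go to q1
q1 | _222[1]___   read 1 → write _, move ←, go to q2
q2 | _22[2]____   read 2 → write 1, move ←, go to q0
q0 | _2[2]1____   read 2 → write 2, move ←, go to q3
q3 | _[2]21____   read 2 → write 2, move ←, go to q1
q1 | [_]221____   read _ → write 1, move →, go to q1
q1 | 1[2]21____   read 2 → write 2, move →, go to q1
q1 | 12[2]1____
After 36 steps: state q1, head at 0, tape 1221.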